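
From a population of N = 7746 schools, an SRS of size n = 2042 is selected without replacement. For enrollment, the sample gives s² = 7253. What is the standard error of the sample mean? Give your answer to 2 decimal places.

Under SRS without replacement, Var(ȳ) = (1 − f)·s²/n with f = n/N = 2042/7746 = 0.26361993.
Var(ȳ) = (1 − 0.26361993)·7253/2042 = 0.73638007·3.5519099 = 2.6155556.
SE(ȳ) = √(2.6155556) = 1.62.

1.62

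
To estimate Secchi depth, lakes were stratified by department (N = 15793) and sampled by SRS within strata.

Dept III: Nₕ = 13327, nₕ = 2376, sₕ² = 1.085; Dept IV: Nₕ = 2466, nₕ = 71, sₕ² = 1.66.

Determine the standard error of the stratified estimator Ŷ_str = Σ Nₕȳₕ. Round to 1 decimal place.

452.5

Var(Ŷ_str) = Σₕ Nₕ²(1 − fₕ)sₕ²/nₕ.
Dept III: 13327²·(1 − 2376/13327)·1.085/2376 = 66645.293.
Dept IV: 2466²·(1 − 71/2466)·1.66/71 = 138085.58.
Sum = 204730.87.
SE = √(204730.87) = 452.5.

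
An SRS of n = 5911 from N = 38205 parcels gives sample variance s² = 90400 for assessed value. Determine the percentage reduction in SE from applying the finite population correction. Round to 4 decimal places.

f = n/N = 5911/38205 = 0.15471797.
SE_no-fpc = √(s²/n) = 3.9106931; SE_fpc = √((1−f)s²/n) = 3.5954608.
Ratio = √(1−f) = 0.91939221. Reduction = 100·(1 − 0.91939221) = 8.0608%.

8.0608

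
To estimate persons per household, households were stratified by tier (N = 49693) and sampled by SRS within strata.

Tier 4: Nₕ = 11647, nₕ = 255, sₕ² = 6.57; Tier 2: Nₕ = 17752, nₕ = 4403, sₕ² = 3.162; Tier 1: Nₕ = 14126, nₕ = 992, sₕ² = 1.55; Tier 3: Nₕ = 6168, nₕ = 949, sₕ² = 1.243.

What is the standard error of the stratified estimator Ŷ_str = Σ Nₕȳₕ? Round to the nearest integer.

Var(Ŷ_str) = Σₕ Nₕ²(1 − fₕ)sₕ²/nₕ.
Tier 4: 11647²·(1 − 255/11647)·6.57/255 = 3.4185288 × 10^6.
Tier 2: 17752²·(1 − 4403/17752)·3.162/4403 = 170180.27.
Tier 1: 14126²·(1 − 992/14126)·1.55/992 = 289892.01.
Tier 3: 6168²·(1 − 949/6168)·1.243/949 = 42163.493.
Sum = 3.9207646 × 10^6.
SE = √(3.9207646 × 10^6) = 1980.

1980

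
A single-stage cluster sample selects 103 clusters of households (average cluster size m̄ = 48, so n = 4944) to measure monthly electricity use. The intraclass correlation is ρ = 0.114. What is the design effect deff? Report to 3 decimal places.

6.358

deff = 1 + (48 − 1)·0.114 = 1 + 5.358 = 6.358.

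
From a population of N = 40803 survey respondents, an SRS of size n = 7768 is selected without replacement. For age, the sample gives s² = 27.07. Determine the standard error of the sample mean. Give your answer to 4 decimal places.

0.0531

Under SRS without replacement, Var(ȳ) = (1 − f)·s²/n with f = n/N = 7768/40803 = 0.19037816.
Var(ȳ) = (1 − 0.19037816)·27.07/7768 = 0.80962184·0.0034848095 = 0.0028213779.
SE(ȳ) = √(0.0028213779) = 0.0531.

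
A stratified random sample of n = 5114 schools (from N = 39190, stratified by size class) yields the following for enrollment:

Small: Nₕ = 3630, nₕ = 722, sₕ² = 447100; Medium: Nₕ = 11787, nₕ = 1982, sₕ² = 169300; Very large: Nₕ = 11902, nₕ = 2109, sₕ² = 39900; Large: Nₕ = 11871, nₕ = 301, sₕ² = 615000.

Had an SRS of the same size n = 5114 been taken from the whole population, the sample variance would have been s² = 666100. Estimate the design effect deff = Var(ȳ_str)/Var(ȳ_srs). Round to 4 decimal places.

Var(ȳ_str) = Σ Wₕ²(1−fₕ)sₕ²/nₕ with Wₕ = Nₕ/39190:
  Small: (3630/39190)²·(1−722/3630)·447100/722 = 4.2561603
  Medium: (11787/39190)²·(1−1982/11787)·169300/1982 = 6.4276713
  Very large: (11902/39190)²·(1−2109/11902)·39900/2109 = 1.4357588
  Large: (11871/39190)²·(1−301/11871)·615000/301 = 182.71692
  → Var(ȳ_str) = 194.83651.
Var(ȳ_srs) = (1 − 5114/39190)·666100/5114 = 113.25361.
deff = 194.83651 / 113.25361 = 1.7204.

1.7204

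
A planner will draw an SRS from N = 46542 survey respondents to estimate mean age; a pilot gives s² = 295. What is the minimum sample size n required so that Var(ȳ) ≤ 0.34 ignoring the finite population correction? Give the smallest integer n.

868

Without fpc, n₀ = s²/D = 295/0.34 = 867.6471.
Rounding up, n = 868.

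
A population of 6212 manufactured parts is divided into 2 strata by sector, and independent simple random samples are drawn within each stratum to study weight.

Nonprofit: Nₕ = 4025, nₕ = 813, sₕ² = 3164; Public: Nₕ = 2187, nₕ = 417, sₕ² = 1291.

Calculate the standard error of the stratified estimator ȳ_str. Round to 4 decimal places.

1.2706

Var(ȳ_str) = Σₕ Wₕ²(1 − fₕ)sₕ²/nₕ with Wₕ = Nₕ/N, N = 6212.
Nonprofit: Wₕ = 0.64793947; term = 0.64793947²·(1 − 0.20198758)·3164/813 = 1.3038405.
Public: Wₕ = 0.35206053; term = 0.35206053²·(1 − 0.19067215)·1291/417 = 0.31056273.
Sum = 1.6144032.
SE = √(1.6144032) = 1.2706.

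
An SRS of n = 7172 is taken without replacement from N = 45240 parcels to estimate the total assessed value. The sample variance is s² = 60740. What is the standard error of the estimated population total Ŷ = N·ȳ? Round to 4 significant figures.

120800

Var(Ŷ) = N²·Var(ȳ) = N²·(1 − n/N)·s²/n.
f = 7172/45240 = 0.15853227; Var(ȳ) = 0.84146773·60740/7172 = 7.1264291.
Var(Ŷ) = 45240² · 7.1264291 = 1.458536 × 10^10.
SE(Ŷ) = √(1.458536 × 10^10) = 120800.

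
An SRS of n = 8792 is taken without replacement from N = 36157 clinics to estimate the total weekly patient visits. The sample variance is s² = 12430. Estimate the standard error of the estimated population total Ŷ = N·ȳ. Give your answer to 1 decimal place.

37401.2

Var(Ŷ) = N²·Var(ȳ) = N²·(1 − n/N)·s²/n.
f = 8792/36157 = 0.24316177; Var(ȳ) = 0.75683823·12430/8792 = 1.0700067.
Var(Ŷ) = 36157² · 1.0700067 = 1.3988504 × 10^9.
SE(Ŷ) = √(1.3988504 × 10^9) = 37401.2.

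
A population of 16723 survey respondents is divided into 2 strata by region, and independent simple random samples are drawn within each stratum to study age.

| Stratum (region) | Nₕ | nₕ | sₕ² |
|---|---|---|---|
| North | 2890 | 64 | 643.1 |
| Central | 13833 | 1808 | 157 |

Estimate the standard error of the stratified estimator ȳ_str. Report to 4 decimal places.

0.5875

Var(ȳ_str) = Σₕ Wₕ²(1 − fₕ)sₕ²/nₕ with Wₕ = Nₕ/N, N = 16723.
North: Wₕ = 0.17281588; term = 0.17281588²·(1 − 0.02214533)·643.1/64 = 0.29345408.
Central: Wₕ = 0.82718412; term = 0.82718412²·(1 − 0.13070194)·157/1808 = 0.051650474.
Sum = 0.34510455.
SE = √(0.34510455) = 0.5875.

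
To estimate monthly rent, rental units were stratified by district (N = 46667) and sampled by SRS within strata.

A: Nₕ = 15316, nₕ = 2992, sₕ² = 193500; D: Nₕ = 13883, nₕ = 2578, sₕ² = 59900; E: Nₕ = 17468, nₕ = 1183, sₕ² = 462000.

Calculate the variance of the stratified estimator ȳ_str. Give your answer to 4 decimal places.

58.2913

Var(ȳ_str) = Σₕ Wₕ²(1 − fₕ)sₕ²/nₕ with Wₕ = Nₕ/N, N = 46667.
A: Wₕ = 0.32819766; term = 0.32819766²·(1 − 0.19535127)·193500/2992 = 5.6052716.
D: Wₕ = 0.29749073; term = 0.29749073²·(1 − 0.18569473)·59900/2578 = 1.6744726.
E: Wₕ = 0.37431161; term = 0.37431161²·(1 − 0.06772384)·462000/1183 = 51.011537.
Sum = 58.291281.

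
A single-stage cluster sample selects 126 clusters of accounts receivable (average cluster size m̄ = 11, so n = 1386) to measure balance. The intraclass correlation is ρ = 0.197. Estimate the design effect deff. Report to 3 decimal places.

deff = 1 + (11 − 1)·0.197 = 1 + 1.97 = 2.97.

2.970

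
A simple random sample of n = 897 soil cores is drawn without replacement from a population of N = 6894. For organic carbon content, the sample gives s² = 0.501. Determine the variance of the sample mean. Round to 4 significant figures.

Under SRS without replacement, Var(ȳ) = (1 − f)·s²/n with f = n/N = 897/6894 = 0.13011314.
Var(ȳ) = (1 − 0.13011314)·0.501/897 = 0.86988686·5.5852843 × 10^-4 = 4.8585654 × 10^-4.

4.859 × 10^-4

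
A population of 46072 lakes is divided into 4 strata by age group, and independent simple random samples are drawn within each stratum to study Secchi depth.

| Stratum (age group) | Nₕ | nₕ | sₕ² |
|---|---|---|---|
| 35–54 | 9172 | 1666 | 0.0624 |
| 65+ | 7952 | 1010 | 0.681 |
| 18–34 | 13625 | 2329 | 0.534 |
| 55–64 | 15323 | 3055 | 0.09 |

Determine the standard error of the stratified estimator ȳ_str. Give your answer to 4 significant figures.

Var(ȳ_str) = Σₕ Wₕ²(1 − fₕ)sₕ²/nₕ with Wₕ = Nₕ/N, N = 46072.
35–54: Wₕ = 0.19907970; term = 0.19907970²·(1 − 0.18163977)·0.0624/1666 = 1.2148092 × 10^-6.
65+: Wₕ = 0.17259941; term = 0.17259941²·(1 − 0.12701207)·0.681/1010 = 1.7535275 × 10^-5.
18–34: Wₕ = 0.29573277; term = 0.29573277²·(1 − 0.17093578)·0.534/2329 = 1.6624892 × 10^-5.
55–64: Wₕ = 0.33258812; term = 0.33258812²·(1 − 0.19937349)·0.09/3055 = 2.6090039 × 10^-6.
Sum = 3.798398 × 10^-5.
SE = √(3.798398 × 10^-5) = 0.006163.

0.006163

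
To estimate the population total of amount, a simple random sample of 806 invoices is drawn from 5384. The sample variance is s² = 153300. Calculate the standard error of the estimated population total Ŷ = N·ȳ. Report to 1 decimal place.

Var(Ŷ) = N²·Var(ȳ) = N²·(1 − n/N)·s²/n.
f = 806/5384 = 0.14970282; Var(ȳ) = 0.85029718·153300/806 = 161.72526.
Var(Ŷ) = 5384² · 161.72526 = 4.6880039 × 10^9.
SE(Ŷ) = √(4.6880039 × 10^9) = 68469.0.

68469.0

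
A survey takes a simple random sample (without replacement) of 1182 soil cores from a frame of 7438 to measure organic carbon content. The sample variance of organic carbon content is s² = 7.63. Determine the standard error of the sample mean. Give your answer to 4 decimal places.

Under SRS without replacement, Var(ȳ) = (1 − f)·s²/n with f = n/N = 1182/7438 = 0.15891369.
Var(ȳ) = (1 − 0.15891369)·7.63/1182 = 0.84108631·0.0064551607 = 0.0054293474.
SE(ȳ) = √(0.0054293474) = 0.0737.

0.0737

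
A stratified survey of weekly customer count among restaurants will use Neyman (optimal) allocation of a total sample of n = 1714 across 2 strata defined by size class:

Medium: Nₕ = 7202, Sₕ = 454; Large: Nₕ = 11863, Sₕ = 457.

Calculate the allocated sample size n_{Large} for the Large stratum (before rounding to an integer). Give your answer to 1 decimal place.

Neyman allocation: nₕ = n·NₕSₕ / Σⱼ NⱼSⱼ.
Σ NⱼSⱼ = 7202·454 + 11863·457 = 8.691099 × 10^6.
n_{Large} = 1714·11863·457 / (8.691099 × 10^6) = 1069.2.

1069.2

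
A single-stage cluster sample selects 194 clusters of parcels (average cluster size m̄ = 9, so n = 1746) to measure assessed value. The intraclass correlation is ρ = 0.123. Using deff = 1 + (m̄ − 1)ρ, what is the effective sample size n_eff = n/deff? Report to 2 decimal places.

880.04

deff = 1 + (9 − 1)·0.123 = 1 + 0.984 = 1.984.
n_eff = 1746 / 1.984 = 880.04.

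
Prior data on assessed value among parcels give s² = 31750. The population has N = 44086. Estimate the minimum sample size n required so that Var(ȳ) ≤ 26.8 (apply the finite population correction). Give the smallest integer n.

Without fpc, n₀ = s²/D = 31750/26.8 = 1184.7015.
With fpc, (1 − n/N)·s²/n ≤ D requires n ≥ n₀/(1 + n₀/N) = 1184.7015/(1 + 1184.7015/44086) = 1153.6987.
Rounding up, n = 1154.

1154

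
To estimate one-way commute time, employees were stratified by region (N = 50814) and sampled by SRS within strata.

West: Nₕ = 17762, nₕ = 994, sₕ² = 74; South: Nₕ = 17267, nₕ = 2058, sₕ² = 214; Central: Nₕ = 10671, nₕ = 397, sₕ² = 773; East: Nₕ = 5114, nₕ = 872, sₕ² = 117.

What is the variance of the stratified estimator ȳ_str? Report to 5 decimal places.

0.10296

Var(ȳ_str) = Σₕ Wₕ²(1 − fₕ)sₕ²/nₕ with Wₕ = Nₕ/N, N = 50814.
West: Wₕ = 0.34954934; term = 0.34954934²·(1 − 0.05596217)·74/994 = 0.0085872024.
South: Wₕ = 0.33980793; term = 0.33980793²·(1 − 0.11918689)·214/2058 = 0.010575945.
Central: Wₕ = 0.21000118; term = 0.21000118²·(1 − 0.03720364)·773/397 = 0.08267361.
East: Wₕ = 0.10064156; term = 0.10064156²·(1 − 0.17051232)·117/872 = 0.0011272857.
Sum = 0.10296404.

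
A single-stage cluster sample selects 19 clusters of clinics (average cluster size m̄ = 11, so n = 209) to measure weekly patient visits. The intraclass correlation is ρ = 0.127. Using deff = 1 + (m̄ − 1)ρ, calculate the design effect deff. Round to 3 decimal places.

deff = 1 + (11 − 1)·0.127 = 1 + 1.27 = 2.27.

2.270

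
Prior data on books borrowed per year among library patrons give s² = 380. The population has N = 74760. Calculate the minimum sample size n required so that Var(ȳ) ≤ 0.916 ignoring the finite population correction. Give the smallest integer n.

Without fpc, n₀ = s²/D = 380/0.916 = 414.8472.
Rounding up, n = 415.

415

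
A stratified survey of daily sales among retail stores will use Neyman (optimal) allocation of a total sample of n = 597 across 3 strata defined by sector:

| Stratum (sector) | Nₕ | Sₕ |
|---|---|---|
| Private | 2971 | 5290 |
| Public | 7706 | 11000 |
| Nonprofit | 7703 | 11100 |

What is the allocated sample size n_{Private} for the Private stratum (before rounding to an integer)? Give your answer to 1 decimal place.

Neyman allocation: nₕ = n·NₕSₕ / Σⱼ NⱼSⱼ.
Σ NⱼSⱼ = 2971·5290 + 7706·11000 + 7703·11100 = 1.8598589 × 10^8.
n_{Private} = 597·2971·5290 / (1.8598589 × 10^8) = 50.4.

50.4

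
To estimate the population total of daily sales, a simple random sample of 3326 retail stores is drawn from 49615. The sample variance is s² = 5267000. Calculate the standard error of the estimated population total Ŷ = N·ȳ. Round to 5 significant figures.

1.9071 × 10^6

Var(Ŷ) = N²·Var(ȳ) = N²·(1 − n/N)·s²/n.
f = 3326/49615 = 0.06703618; Var(ȳ) = 0.93296382·5267000/3326 = 1477.4265.
Var(Ŷ) = 49615² · 1477.4265 = 3.6369043 × 10^12.
SE(Ŷ) = √(3.6369043 × 10^12) = 1.9071 × 10^6.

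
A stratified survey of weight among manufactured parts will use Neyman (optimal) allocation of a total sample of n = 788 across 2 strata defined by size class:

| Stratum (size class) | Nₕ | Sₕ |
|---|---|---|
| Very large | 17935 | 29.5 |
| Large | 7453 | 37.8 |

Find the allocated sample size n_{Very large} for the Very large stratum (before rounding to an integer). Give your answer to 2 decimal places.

514.20

Neyman allocation: nₕ = n·NₕSₕ / Σⱼ NⱼSⱼ.
Σ NⱼSⱼ = 17935·29.5 + 7453·37.8 = 810805.9.
n_{Very large} = 788·17935·29.5 / 810805.9 = 514.20.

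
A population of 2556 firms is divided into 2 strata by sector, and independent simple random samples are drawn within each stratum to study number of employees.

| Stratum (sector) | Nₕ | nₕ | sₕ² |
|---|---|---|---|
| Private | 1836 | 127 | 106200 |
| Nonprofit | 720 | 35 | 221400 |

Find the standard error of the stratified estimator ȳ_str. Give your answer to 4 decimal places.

Var(ȳ_str) = Σₕ Wₕ²(1 − fₕ)sₕ²/nₕ with Wₕ = Nₕ/N, N = 2556.
Private: Wₕ = 0.71830986; term = 0.71830986²·(1 − 0.06917211)·106200/127 = 401.61862.
Nonprofit: Wₕ = 0.28169014; term = 0.28169014²·(1 − 0.04861111)·221400/35 = 477.5413.
Sum = 879.15992.
SE = √(879.15992) = 29.6506.

29.6506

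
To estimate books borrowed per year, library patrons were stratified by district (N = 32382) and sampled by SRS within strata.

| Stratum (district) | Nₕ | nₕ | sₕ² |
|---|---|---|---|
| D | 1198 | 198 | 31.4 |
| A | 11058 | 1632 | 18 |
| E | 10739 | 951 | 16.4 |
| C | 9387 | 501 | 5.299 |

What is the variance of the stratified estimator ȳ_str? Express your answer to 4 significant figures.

0.003848

Var(ȳ_str) = Σₕ Wₕ²(1 − fₕ)sₕ²/nₕ with Wₕ = Nₕ/N, N = 32382.
D: Wₕ = 0.03699586; term = 0.03699586²·(1 − 0.16527546)·31.4/198 = 1.8118154 × 10^-4.
A: Wₕ = 0.34148601; term = 0.34148601²·(1 − 0.14758546)·18/1632 = 0.0010963495.
E: Wₕ = 0.33163486; term = 0.33163486²·(1 − 0.08855573)·16.4/951 = 0.0017286768.
C: Wₕ = 0.28988327; term = 0.28988327²·(1 − 0.05337168)·5.299/501 = 8.4136024 × 10^-4.
Sum = 0.0038475681.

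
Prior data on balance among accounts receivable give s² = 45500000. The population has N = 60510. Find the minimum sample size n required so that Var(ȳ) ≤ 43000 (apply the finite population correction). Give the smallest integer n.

1040

Without fpc, n₀ = s²/D = 45500000/43000 = 1058.1395.
With fpc, (1 − n/N)·s²/n ≤ D requires n ≥ n₀/(1 + n₀/N) = 1058.1395/(1 + 1058.1395/60510) = 1039.9538.
Rounding up, n = 1040.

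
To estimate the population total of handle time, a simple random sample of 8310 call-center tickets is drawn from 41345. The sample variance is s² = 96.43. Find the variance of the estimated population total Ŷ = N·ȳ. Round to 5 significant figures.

1.5849 × 10^7

Var(Ŷ) = N²·Var(ȳ) = N²·(1 − n/N)·s²/n.
f = 8310/41345 = 0.20099166; Var(ȳ) = 0.79900834·96.43/8310 = 0.0092717659.
Var(Ŷ) = 41345² · 0.0092717659 = 1.584924 × 10^7.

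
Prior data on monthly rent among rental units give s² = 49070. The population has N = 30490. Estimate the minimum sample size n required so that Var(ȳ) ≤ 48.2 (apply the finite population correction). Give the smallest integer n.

Without fpc, n₀ = s²/D = 49070/48.2 = 1018.0498.
With fpc, (1 − n/N)·s²/n ≤ D requires n ≥ n₀/(1 + n₀/N) = 1018.0498/(1 + 1018.0498/30490) = 985.1558.
Rounding up, n = 986.

986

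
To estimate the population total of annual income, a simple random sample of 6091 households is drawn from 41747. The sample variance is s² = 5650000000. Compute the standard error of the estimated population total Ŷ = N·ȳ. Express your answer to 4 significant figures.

3.716 × 10^7

Var(Ŷ) = N²·Var(ȳ) = N²·(1 − n/N)·s²/n.
f = 6091/41747 = 0.14590270; Var(ȳ) = 0.85409730·5650000000/6091 = 792259.03.
Var(Ŷ) = 41747² · 792259.03 = 1.3807586 × 10^15.
SE(Ŷ) = √(1.3807586 × 10^15) = 3.716 × 10^7.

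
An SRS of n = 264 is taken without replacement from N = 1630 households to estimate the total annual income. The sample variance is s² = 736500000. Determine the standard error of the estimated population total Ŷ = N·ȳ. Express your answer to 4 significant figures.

Var(Ŷ) = N²·Var(ȳ) = N²·(1 − n/N)·s²/n.
f = 264/1630 = 0.16196319; Var(ȳ) = 0.83803681·736500000/264 = 2.3379322 × 10^6.
Var(Ŷ) = 1630² · (2.3379322 × 10^6) = 6.2116521 × 10^12.
SE(Ŷ) = √(6.2116521 × 10^12) = 2.492 × 10^6.

2.492 × 10^6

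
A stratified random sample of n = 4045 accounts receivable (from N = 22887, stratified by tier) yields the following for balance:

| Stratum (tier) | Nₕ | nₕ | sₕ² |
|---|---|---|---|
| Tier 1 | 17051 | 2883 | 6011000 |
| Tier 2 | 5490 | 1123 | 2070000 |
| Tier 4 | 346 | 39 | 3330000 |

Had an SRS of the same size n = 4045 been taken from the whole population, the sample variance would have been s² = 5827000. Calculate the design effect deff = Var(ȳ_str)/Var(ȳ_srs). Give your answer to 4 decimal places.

0.8965

Var(ȳ_str) = Σ Wₕ²(1−fₕ)sₕ²/nₕ with Wₕ = Nₕ/22887:
  Tier 1: (17051/22887)²·(1−2883/17051)·6011000/2883 = 961.57408
  Tier 2: (5490/22887)²·(1−1123/5490)·2070000/1123 = 84.36618
  Tier 4: (346/22887)²·(1−39/346)·3330000/39 = 17.314755
  → Var(ȳ_str) = 1063.255.
Var(ȳ_srs) = (1 − 4045/22887)·5827000/4045 = 1185.9452.
deff = 1063.255 / 1185.9452 = 0.8965.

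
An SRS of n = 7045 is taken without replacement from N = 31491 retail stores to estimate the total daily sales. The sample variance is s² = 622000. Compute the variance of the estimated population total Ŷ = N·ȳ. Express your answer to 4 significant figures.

Var(Ŷ) = N²·Var(ȳ) = N²·(1 − n/N)·s²/n.
f = 7045/31491 = 0.22371471; Var(ȳ) = 0.77628529·622000/7045 = 68.537892.
Var(Ŷ) = 31491² · 68.537892 = 6.7967868 × 10^10.

6.797 × 10^10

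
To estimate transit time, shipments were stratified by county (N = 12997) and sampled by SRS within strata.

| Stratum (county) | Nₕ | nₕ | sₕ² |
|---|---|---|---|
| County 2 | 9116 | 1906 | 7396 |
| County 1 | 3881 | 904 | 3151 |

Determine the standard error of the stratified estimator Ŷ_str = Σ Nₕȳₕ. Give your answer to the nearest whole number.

Var(Ŷ_str) = Σₕ Nₕ²(1 − fₕ)sₕ²/nₕ.
County 2: 9116²·(1 − 1906/9116)·7396/1906 = 2.5504311 × 10^8.
County 1: 3881²·(1 − 904/3881)·3151/904 = 4.0271931 × 10^7.
Sum = 2.9531504 × 10^8.
SE = √(2.9531504 × 10^8) = 17185.

17185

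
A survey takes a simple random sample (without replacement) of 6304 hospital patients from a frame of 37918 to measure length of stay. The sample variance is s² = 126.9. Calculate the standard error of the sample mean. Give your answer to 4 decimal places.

Under SRS without replacement, Var(ȳ) = (1 − f)·s²/n with f = n/N = 6304/37918 = 0.16625349.
Var(ȳ) = (1 − 0.16625349)·126.9/6304 = 0.83374651·0.020130076 = 0.016783381.
SE(ȳ) = √(0.016783381) = 0.1296.

0.1296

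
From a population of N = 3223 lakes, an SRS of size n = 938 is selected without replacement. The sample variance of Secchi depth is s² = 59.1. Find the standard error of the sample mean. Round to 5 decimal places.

Under SRS without replacement, Var(ȳ) = (1 − f)·s²/n with f = n/N = 938/3223 = 0.29103320.
Var(ȳ) = (1 − 0.29103320)·59.1/938 = 0.70896680·0.063006397 = 0.044669443.
SE(ȳ) = √(0.044669443) = 0.21135.

0.21135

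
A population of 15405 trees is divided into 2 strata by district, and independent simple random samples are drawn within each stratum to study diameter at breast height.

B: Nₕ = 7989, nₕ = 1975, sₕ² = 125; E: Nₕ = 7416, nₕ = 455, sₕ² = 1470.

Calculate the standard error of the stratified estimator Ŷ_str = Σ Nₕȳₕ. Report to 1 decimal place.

13031.6

Var(Ŷ_str) = Σₕ Nₕ²(1 − fₕ)sₕ²/nₕ.
B: 7989²·(1 − 1975/7989)·125/1975 = 3.0408763 × 10^6.
E: 7416²·(1 − 455/7416)·1470/455 = 1.6678128 × 10^8.
Sum = 1.6982216 × 10^8.
SE = √(1.6982216 × 10^8) = 13031.6.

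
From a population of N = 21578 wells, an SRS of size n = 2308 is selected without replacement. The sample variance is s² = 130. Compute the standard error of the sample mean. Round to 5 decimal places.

0.22428

Under SRS without replacement, Var(ȳ) = (1 − f)·s²/n with f = n/N = 2308/21578 = 0.10696079.
Var(ȳ) = (1 − 0.10696079)·130/2308 = 0.89303921·0.056325823 = 0.050301168.
SE(ȳ) = √(0.050301168) = 0.22428.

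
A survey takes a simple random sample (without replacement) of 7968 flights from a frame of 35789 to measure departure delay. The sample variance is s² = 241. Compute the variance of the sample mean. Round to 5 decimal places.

0.02351

Under SRS without replacement, Var(ȳ) = (1 − f)·s²/n with f = n/N = 7968/35789 = 0.22263824.
Var(ȳ) = (1 − 0.22263824)·241/7968 = 0.77736176·0.030245984 = 0.023512071.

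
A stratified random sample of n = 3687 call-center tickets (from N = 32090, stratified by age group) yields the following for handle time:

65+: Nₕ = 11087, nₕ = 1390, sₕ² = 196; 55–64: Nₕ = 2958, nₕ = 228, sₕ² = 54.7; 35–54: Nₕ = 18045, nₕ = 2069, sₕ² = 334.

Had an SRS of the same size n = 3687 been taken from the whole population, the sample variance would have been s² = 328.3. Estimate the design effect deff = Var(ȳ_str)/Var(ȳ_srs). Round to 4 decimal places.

0.7841

Var(ȳ_str) = Σ Wₕ²(1−fₕ)sₕ²/nₕ with Wₕ = Nₕ/32090:
  65+: (11087/32090)²·(1−1390/11087)·196/1390 = 0.014721541
  55–64: (2958/32090)²·(1−228/2958)·54.7/228 = 0.0018813685
  35–54: (18045/32090)²·(1−2069/18045)·334/2069 = 0.045193032
  → Var(ȳ_str) = 0.061795942.
Var(ȳ_srs) = (1 − 3687/32090)·328.3/3687 = 0.078811981.
deff = 0.061795942 / 0.078811981 = 0.7841.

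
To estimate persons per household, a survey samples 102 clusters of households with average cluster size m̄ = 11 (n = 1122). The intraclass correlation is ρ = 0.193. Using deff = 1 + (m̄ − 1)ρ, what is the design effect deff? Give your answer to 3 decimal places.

deff = 1 + (11 − 1)·0.193 = 1 + 1.93 = 2.93.

2.930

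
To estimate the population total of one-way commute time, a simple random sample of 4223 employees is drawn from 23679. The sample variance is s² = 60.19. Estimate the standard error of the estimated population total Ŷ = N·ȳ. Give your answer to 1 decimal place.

2562.5

Var(Ŷ) = N²·Var(ȳ) = N²·(1 − n/N)·s²/n.
f = 4223/23679 = 0.17834368; Var(ȳ) = 0.82165632·60.19/4223 = 0.011710986.
Var(Ŷ) = 23679² · 0.011710986 = 6.5662918 × 10^6.
SE(Ŷ) = √(6.5662918 × 10^6) = 2562.5.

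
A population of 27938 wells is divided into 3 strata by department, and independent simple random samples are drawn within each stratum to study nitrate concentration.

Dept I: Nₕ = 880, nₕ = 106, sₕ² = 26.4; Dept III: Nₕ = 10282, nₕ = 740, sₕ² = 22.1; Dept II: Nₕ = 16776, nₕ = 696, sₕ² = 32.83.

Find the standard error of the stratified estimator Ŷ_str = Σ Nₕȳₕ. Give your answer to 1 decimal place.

3977.9

Var(Ŷ_str) = Σₕ Nₕ²(1 − fₕ)sₕ²/nₕ.
Dept I: 880²·(1 − 106/880)·26.4/106 = 169637.43.
Dept III: 10282²·(1 − 740/10282)·22.1/740 = 2.9300671 × 10^6.
Dept II: 16776²·(1 − 696/16776)·32.83/696 = 1.2724365 × 10^7.
Sum = 1.582407 × 10^7.
SE = √(1.582407 × 10^7) = 3977.9.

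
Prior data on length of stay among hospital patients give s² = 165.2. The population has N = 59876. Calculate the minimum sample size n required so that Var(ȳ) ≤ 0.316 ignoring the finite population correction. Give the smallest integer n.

523

Without fpc, n₀ = s²/D = 165.2/0.316 = 522.7848.
Rounding up, n = 523.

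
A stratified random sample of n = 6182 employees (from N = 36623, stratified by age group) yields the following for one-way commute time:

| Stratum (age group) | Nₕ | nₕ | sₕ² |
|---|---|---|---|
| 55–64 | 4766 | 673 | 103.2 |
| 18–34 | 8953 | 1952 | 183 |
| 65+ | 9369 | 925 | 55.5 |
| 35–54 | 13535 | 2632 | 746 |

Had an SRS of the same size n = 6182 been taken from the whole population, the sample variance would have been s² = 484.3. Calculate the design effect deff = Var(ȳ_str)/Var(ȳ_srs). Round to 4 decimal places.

Var(ȳ_str) = Σ Wₕ²(1−fₕ)sₕ²/nₕ with Wₕ = Nₕ/36623:
  55–64: (4766/36623)²·(1−673/4766)·103.2/673 = 0.002230245
  18–34: (8953/36623)²·(1−1952/8953)·183/1952 = 0.0043811902
  65+: (9369/36623)²·(1−925/9369)·55.5/925 = 0.0035390352
  35–54: (13535/36623)²·(1−2632/13535)·746/2632 = 0.031185261
  → Var(ȳ_str) = 0.041335731.
Var(ȳ_srs) = (1 − 6182/36623)·484.3/6182 = 0.065116413.
deff = 0.041335731 / 0.065116413 = 0.6348.

0.6348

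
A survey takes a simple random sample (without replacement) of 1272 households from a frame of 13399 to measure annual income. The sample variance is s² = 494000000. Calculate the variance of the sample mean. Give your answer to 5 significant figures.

Under SRS without replacement, Var(ȳ) = (1 − f)·s²/n with f = n/N = 1272/13399 = 0.09493246.
Var(ȳ) = (1 − 0.09493246)·494000000/1272 = 0.90506754·388364.78 = 351496.36.

351500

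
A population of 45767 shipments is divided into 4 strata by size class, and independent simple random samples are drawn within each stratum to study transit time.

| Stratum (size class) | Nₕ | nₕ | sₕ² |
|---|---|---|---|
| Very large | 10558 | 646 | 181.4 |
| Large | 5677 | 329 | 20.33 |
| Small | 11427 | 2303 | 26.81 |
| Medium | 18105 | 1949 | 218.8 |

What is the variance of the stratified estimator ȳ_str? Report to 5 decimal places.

0.03118

Var(ȳ_str) = Σₕ Wₕ²(1 − fₕ)sₕ²/nₕ with Wₕ = Nₕ/N, N = 45767.
Very large: Wₕ = 0.23069024; term = 0.23069024²·(1 − 0.06118583)·181.4/646 = 0.01402952.
Large: Wₕ = 0.12404134; term = 0.12404134²·(1 − 0.05795314)·20.33/329 = 8.9566764 × 10^-4.
Small: Wₕ = 0.24967772; term = 0.24967772²·(1 − 0.20154021)·26.81/2303 = 5.7944936 × 10^-4.
Medium: Wₕ = 0.39559071; term = 0.39559071²·(1 − 0.10764982)·218.8/1949 = 0.015677.
Sum = 0.031181637.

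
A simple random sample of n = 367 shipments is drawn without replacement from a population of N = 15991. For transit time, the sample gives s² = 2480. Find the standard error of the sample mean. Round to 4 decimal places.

Under SRS without replacement, Var(ȳ) = (1 − f)·s²/n with f = n/N = 367/15991 = 0.02295041.
Var(ȳ) = (1 − 0.02295041)·2480/367 = 0.97704959·6.7574932 = 6.602406.
SE(ȳ) = √(6.602406) = 2.5695.

2.5695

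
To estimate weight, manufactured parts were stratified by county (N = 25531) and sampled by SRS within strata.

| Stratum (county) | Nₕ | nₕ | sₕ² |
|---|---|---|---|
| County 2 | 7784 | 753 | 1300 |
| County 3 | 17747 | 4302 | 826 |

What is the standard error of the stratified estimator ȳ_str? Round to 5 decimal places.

0.46394

Var(ȳ_str) = Σₕ Wₕ²(1 − fₕ)sₕ²/nₕ with Wₕ = Nₕ/N, N = 25531.
County 2: Wₕ = 0.30488426; term = 0.30488426²·(1 − 0.09673690)·1300/753 = 0.14495482.
County 3: Wₕ = 0.69511574; term = 0.69511574²·(1 − 0.24240717)·826/4302 = 0.07028453.
Sum = 0.21523935.
SE = √(0.21523935) = 0.46394.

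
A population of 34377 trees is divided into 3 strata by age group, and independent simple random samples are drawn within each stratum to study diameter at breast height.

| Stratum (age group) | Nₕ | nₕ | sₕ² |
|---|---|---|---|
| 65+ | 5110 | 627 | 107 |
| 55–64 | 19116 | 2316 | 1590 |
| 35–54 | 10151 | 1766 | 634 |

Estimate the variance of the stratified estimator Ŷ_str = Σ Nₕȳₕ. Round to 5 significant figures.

Var(Ŷ_str) = Σₕ Nₕ²(1 − fₕ)sₕ²/nₕ.
65+: 5110²·(1 − 627/5110)·107/627 = 3.9093619 × 10^6.
55–64: 19116²·(1 − 2316/19116)·1590/2316 = 2.204778 × 10^8.
35–54: 10151²·(1 − 1766/10151)·634/1766 = 3.0556982 × 10^7.
Sum = 2.5494414 × 10^8.

2.5494 × 10^8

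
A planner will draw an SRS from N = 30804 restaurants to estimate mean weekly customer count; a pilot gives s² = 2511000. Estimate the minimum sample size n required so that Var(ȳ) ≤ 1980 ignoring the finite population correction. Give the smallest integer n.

1269

Without fpc, n₀ = s²/D = 2511000/1980 = 1268.1818.
Rounding up, n = 1269.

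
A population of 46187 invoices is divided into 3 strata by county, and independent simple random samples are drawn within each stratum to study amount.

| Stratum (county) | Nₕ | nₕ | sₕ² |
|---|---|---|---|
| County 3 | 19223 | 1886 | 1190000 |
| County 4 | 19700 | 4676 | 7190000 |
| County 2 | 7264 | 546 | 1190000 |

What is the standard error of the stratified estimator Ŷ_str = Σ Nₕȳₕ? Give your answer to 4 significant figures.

878500

Var(Ŷ_str) = Σₕ Nₕ²(1 − fₕ)sₕ²/nₕ.
County 3: 19223²·(1 − 1886/19223)·1190000/1886 = 2.1028117 × 10^11.
County 4: 19700²·(1 − 4676/19700)·7190000/4676 = 4.5509932 × 10^11.
County 2: 7264²·(1 − 546/7264)·1190000/546 = 1.06358 × 10^11.
Sum = 7.7173849 × 10^11.
SE = √(7.7173849 × 10^11) = 878500.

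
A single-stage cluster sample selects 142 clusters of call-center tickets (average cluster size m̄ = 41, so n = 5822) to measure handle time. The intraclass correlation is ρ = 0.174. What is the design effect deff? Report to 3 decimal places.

deff = 1 + (41 − 1)·0.174 = 1 + 6.96 = 7.96.

7.960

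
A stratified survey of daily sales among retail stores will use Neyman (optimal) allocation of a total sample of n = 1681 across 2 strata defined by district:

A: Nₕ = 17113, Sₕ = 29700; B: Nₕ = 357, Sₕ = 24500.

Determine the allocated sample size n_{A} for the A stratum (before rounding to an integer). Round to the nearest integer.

1653

Neyman allocation: nₕ = n·NₕSₕ / Σⱼ NⱼSⱼ.
Σ NⱼSⱼ = 17113·29700 + 357·24500 = 5.170026 × 10^8.
n_{A} = 1681·17113·29700 / (5.170026 × 10^8) = 1653.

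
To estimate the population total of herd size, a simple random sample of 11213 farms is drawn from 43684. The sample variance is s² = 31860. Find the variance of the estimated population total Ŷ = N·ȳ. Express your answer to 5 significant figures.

Var(Ŷ) = N²·Var(ȳ) = N²·(1 − n/N)·s²/n.
f = 11213/43684 = 0.25668437; Var(ȳ) = 0.74331563·31860/11213 = 2.1120161.
Var(Ŷ) = 43684² · 2.1120161 = 4.0303431 × 10^9.

4.0303 × 10^9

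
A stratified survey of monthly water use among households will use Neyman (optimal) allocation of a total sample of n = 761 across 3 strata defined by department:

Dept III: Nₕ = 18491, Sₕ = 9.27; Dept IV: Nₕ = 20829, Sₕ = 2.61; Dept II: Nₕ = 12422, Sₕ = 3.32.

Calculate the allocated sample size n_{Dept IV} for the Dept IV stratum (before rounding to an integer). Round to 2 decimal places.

154.94

Neyman allocation: nₕ = n·NₕSₕ / Σⱼ NⱼSⱼ.
Σ NⱼSⱼ = 18491·9.27 + 20829·2.61 + 12422·3.32 = 267016.3.
n_{Dept IV} = 761·20829·2.61 / 267016.3 = 154.94.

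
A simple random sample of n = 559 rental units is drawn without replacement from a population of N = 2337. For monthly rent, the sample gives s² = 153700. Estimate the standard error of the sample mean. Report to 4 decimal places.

Under SRS without replacement, Var(ȳ) = (1 − f)·s²/n with f = n/N = 559/2337 = 0.23919555.
Var(ȳ) = (1 − 0.23919555)·153700/559 = 0.76080445·274.95528 = 209.1872.
SE(ȳ) = √(209.1872) = 14.4633.

14.4633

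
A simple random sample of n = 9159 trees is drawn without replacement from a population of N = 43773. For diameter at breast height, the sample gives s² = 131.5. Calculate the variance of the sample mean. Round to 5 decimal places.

0.01135

Under SRS without replacement, Var(ȳ) = (1 − f)·s²/n with f = n/N = 9159/43773 = 0.20923857.
Var(ȳ) = (1 − 0.20923857)·131.5/9159 = 0.79076143·0.014357463 = 0.011353328.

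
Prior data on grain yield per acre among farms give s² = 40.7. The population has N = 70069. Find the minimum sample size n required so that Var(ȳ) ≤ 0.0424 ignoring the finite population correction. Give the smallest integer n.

960

Without fpc, n₀ = s²/D = 40.7/0.0424 = 959.9057.
Rounding up, n = 960.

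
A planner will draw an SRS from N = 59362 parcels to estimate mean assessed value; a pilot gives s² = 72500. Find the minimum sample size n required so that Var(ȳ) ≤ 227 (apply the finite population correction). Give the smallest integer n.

Without fpc, n₀ = s²/D = 72500/227 = 319.3833.
With fpc, (1 − n/N)·s²/n ≤ D requires n ≥ n₀/(1 + n₀/N) = 319.3833/(1 + 319.3833/59362) = 317.6741.
Rounding up, n = 318.

318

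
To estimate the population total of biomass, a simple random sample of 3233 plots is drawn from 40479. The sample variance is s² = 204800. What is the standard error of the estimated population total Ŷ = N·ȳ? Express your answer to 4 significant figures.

309000

Var(Ŷ) = N²·Var(ȳ) = N²·(1 − n/N)·s²/n.
f = 3233/40479 = 0.07986857; Var(ȳ) = 0.92013143·204800/3233 = 58.287323.
Var(Ŷ) = 40479² · 58.287323 = 9.5506661 × 10^10.
SE(Ŷ) = √(9.5506661 × 10^10) = 309000.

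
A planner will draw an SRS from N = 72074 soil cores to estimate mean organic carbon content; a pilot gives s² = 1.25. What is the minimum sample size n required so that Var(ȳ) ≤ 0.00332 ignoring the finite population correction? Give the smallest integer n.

377

Without fpc, n₀ = s²/D = 1.25/0.00332 = 376.5060.
Rounding up, n = 377.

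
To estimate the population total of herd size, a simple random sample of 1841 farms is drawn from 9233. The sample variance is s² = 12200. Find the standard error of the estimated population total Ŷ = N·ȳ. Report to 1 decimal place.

21267.0

Var(Ŷ) = N²·Var(ȳ) = N²·(1 − n/N)·s²/n.
f = 1841/9233 = 0.19939348; Var(ȳ) = 0.80060652·12200/1841 = 5.3054859.
Var(Ŷ) = 9233² · 5.3054859 = 4.522836 × 10^8.
SE(Ŷ) = √(4.522836 × 10^8) = 21267.0.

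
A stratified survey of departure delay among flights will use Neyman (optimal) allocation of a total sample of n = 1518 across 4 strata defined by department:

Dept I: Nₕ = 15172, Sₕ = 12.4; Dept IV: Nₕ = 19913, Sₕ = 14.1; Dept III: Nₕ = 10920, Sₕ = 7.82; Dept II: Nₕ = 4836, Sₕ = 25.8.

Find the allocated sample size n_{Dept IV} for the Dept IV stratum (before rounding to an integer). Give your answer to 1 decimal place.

Neyman allocation: nₕ = n·NₕSₕ / Σⱼ NⱼSⱼ.
Σ NⱼSⱼ = 15172·12.4 + 19913·14.1 + 10920·7.82 + 4836·25.8 = 679069.3.
n_{Dept IV} = 1518·19913·14.1 / 679069.3 = 627.6.

627.6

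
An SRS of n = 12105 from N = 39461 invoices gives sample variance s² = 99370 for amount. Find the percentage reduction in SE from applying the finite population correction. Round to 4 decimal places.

16.7389

f = n/N = 12105/39461 = 0.30675857.
SE_no-fpc = √(s²/n) = 2.865136; SE_fpc = √((1−f)s²/n) = 2.3855444.
Ratio = √(1−f) = 0.83261121. Reduction = 100·(1 − 0.83261121) = 16.7389%.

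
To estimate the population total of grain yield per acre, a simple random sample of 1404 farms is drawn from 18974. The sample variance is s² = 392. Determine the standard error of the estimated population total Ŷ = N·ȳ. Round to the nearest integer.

Var(Ŷ) = N²·Var(ȳ) = N²·(1 − n/N)·s²/n.
f = 1404/18974 = 0.07399599; Var(ȳ) = 0.92600401·392/1404 = 0.25854243.
Var(Ŷ) = 18974² · 0.25854243 = 9.3078552 × 10^7.
SE(Ŷ) = √(9.3078552 × 10^7) = 9648.

9648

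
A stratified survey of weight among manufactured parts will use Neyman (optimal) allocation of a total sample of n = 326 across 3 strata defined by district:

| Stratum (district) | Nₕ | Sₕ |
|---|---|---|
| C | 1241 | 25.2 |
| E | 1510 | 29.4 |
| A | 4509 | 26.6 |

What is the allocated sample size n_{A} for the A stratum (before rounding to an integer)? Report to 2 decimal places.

199.89

Neyman allocation: nₕ = n·NₕSₕ / Σⱼ NⱼSⱼ.
Σ NⱼSⱼ = 1241·25.2 + 1510·29.4 + 4509·26.6 = 195606.6.
n_{A} = 326·4509·26.6 / 195606.6 = 199.89.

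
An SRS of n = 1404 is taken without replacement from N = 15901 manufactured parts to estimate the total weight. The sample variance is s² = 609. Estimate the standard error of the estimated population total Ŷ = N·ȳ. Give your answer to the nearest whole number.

Var(Ŷ) = N²·Var(ȳ) = N²·(1 − n/N)·s²/n.
f = 1404/15901 = 0.08829633; Var(ȳ) = 0.91170367·609/1404 = 0.39546121.
Var(Ŷ) = 15901² · 0.39546121 = 9.9989125 × 10^7.
SE(Ŷ) = √(9.9989125 × 10^7) = 9999.

9999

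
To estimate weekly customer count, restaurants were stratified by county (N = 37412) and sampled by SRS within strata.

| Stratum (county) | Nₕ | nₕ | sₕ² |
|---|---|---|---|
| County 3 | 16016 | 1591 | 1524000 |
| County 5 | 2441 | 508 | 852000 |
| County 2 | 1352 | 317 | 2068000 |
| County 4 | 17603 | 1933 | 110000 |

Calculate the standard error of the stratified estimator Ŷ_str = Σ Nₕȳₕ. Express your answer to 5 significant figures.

504020

Var(Ŷ_str) = Σₕ Nₕ²(1 − fₕ)sₕ²/nₕ.
County 3: 16016²·(1 − 1591/16016)·1524000/1591 = 2.2130166 × 10^11.
County 5: 2441²·(1 − 508/2441)·852000/508 = 7.9136259 × 10^9.
County 2: 1352²·(1 − 317/1352)·2068000/317 = 9.1286869 × 10^9.
County 4: 17603²·(1 − 1933/17603)·110000/1933 = 1.5696995 × 10^10.
Sum = 2.5404097 × 10^11.
SE = √(2.5404097 × 10^11) = 504020.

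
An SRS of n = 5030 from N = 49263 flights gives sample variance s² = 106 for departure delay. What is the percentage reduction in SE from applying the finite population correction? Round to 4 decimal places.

f = n/N = 5030/49263 = 0.10210503.
SE_no-fpc = √(s²/n) = 0.14516735; SE_fpc = √((1−f)s²/n) = 0.13755669.
Ratio = √(1−f) = 0.94757320. Reduction = 100·(1 − 0.94757320) = 5.2427%.

5.2427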